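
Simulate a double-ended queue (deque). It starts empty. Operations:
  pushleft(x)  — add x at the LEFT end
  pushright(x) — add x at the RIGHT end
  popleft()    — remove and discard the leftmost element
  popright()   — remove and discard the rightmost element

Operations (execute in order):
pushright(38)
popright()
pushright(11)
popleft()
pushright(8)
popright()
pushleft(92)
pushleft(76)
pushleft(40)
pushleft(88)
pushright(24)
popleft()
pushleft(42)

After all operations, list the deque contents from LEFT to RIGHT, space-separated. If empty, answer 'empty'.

pushright(38): [38]
popright(): []
pushright(11): [11]
popleft(): []
pushright(8): [8]
popright(): []
pushleft(92): [92]
pushleft(76): [76, 92]
pushleft(40): [40, 76, 92]
pushleft(88): [88, 40, 76, 92]
pushright(24): [88, 40, 76, 92, 24]
popleft(): [40, 76, 92, 24]
pushleft(42): [42, 40, 76, 92, 24]

Answer: 42 40 76 92 24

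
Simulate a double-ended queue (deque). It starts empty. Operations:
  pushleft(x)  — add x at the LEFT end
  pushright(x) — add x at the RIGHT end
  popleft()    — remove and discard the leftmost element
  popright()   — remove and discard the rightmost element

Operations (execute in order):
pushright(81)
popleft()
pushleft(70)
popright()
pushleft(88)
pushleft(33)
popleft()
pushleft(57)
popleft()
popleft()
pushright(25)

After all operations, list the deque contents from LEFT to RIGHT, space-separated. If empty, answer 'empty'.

Answer: 25

Derivation:
pushright(81): [81]
popleft(): []
pushleft(70): [70]
popright(): []
pushleft(88): [88]
pushleft(33): [33, 88]
popleft(): [88]
pushleft(57): [57, 88]
popleft(): [88]
popleft(): []
pushright(25): [25]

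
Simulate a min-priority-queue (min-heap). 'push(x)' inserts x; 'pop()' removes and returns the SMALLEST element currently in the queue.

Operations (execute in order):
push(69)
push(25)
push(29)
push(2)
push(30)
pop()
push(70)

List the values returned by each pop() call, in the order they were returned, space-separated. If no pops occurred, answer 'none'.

Answer: 2

Derivation:
push(69): heap contents = [69]
push(25): heap contents = [25, 69]
push(29): heap contents = [25, 29, 69]
push(2): heap contents = [2, 25, 29, 69]
push(30): heap contents = [2, 25, 29, 30, 69]
pop() → 2: heap contents = [25, 29, 30, 69]
push(70): heap contents = [25, 29, 30, 69, 70]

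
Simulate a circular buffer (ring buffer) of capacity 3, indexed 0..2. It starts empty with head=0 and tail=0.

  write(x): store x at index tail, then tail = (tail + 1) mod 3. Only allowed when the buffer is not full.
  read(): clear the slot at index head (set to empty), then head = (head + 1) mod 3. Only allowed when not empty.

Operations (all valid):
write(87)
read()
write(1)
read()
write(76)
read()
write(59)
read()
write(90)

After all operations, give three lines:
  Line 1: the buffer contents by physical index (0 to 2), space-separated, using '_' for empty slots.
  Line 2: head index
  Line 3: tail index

write(87): buf=[87 _ _], head=0, tail=1, size=1
read(): buf=[_ _ _], head=1, tail=1, size=0
write(1): buf=[_ 1 _], head=1, tail=2, size=1
read(): buf=[_ _ _], head=2, tail=2, size=0
write(76): buf=[_ _ 76], head=2, tail=0, size=1
read(): buf=[_ _ _], head=0, tail=0, size=0
write(59): buf=[59 _ _], head=0, tail=1, size=1
read(): buf=[_ _ _], head=1, tail=1, size=0
write(90): buf=[_ 90 _], head=1, tail=2, size=1

Answer: _ 90 _
1
2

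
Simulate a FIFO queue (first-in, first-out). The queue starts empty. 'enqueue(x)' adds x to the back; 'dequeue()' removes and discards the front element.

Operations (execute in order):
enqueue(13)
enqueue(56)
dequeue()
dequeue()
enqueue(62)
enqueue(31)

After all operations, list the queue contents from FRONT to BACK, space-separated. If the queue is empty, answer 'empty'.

enqueue(13): [13]
enqueue(56): [13, 56]
dequeue(): [56]
dequeue(): []
enqueue(62): [62]
enqueue(31): [62, 31]

Answer: 62 31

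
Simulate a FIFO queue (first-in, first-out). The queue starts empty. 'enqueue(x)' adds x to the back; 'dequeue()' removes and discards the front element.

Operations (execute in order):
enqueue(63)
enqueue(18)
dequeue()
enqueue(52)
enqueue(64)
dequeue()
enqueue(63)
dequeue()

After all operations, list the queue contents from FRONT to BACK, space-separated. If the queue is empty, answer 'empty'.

enqueue(63): [63]
enqueue(18): [63, 18]
dequeue(): [18]
enqueue(52): [18, 52]
enqueue(64): [18, 52, 64]
dequeue(): [52, 64]
enqueue(63): [52, 64, 63]
dequeue(): [64, 63]

Answer: 64 63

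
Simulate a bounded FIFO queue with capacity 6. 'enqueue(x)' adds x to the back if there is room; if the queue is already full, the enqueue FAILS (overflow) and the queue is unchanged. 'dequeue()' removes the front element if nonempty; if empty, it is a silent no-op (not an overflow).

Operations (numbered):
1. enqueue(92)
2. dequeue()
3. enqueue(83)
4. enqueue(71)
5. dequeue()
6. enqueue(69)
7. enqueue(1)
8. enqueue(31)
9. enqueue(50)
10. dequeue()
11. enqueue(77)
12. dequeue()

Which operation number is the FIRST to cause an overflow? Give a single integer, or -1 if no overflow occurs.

Answer: -1

Derivation:
1. enqueue(92): size=1
2. dequeue(): size=0
3. enqueue(83): size=1
4. enqueue(71): size=2
5. dequeue(): size=1
6. enqueue(69): size=2
7. enqueue(1): size=3
8. enqueue(31): size=4
9. enqueue(50): size=5
10. dequeue(): size=4
11. enqueue(77): size=5
12. dequeue(): size=4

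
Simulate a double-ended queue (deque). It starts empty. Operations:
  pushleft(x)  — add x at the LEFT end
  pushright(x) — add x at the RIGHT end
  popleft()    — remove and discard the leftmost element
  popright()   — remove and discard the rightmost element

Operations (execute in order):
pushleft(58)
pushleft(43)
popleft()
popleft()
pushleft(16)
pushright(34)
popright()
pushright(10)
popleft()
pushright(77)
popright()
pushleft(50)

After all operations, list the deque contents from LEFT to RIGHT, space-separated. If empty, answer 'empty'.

Answer: 50 10

Derivation:
pushleft(58): [58]
pushleft(43): [43, 58]
popleft(): [58]
popleft(): []
pushleft(16): [16]
pushright(34): [16, 34]
popright(): [16]
pushright(10): [16, 10]
popleft(): [10]
pushright(77): [10, 77]
popright(): [10]
pushleft(50): [50, 10]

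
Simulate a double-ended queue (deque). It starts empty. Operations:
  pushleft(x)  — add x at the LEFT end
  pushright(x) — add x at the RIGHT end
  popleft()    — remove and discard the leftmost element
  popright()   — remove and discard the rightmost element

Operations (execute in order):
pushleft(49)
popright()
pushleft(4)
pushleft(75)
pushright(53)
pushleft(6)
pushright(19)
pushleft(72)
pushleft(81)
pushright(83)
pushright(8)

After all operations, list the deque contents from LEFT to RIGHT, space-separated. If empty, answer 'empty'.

Answer: 81 72 6 75 4 53 19 83 8

Derivation:
pushleft(49): [49]
popright(): []
pushleft(4): [4]
pushleft(75): [75, 4]
pushright(53): [75, 4, 53]
pushleft(6): [6, 75, 4, 53]
pushright(19): [6, 75, 4, 53, 19]
pushleft(72): [72, 6, 75, 4, 53, 19]
pushleft(81): [81, 72, 6, 75, 4, 53, 19]
pushright(83): [81, 72, 6, 75, 4, 53, 19, 83]
pushright(8): [81, 72, 6, 75, 4, 53, 19, 83, 8]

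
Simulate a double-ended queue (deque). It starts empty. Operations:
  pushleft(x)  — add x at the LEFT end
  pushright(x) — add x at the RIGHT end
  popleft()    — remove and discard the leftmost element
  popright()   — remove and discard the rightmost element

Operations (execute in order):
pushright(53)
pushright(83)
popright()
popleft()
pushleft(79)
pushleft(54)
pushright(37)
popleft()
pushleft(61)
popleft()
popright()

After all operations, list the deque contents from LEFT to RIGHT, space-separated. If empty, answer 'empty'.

pushright(53): [53]
pushright(83): [53, 83]
popright(): [53]
popleft(): []
pushleft(79): [79]
pushleft(54): [54, 79]
pushright(37): [54, 79, 37]
popleft(): [79, 37]
pushleft(61): [61, 79, 37]
popleft(): [79, 37]
popright(): [79]

Answer: 79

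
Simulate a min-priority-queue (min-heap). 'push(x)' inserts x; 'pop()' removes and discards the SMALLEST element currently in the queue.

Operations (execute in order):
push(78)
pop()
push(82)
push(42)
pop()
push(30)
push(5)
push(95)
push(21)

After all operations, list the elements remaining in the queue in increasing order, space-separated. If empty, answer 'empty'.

push(78): heap contents = [78]
pop() → 78: heap contents = []
push(82): heap contents = [82]
push(42): heap contents = [42, 82]
pop() → 42: heap contents = [82]
push(30): heap contents = [30, 82]
push(5): heap contents = [5, 30, 82]
push(95): heap contents = [5, 30, 82, 95]
push(21): heap contents = [5, 21, 30, 82, 95]

Answer: 5 21 30 82 95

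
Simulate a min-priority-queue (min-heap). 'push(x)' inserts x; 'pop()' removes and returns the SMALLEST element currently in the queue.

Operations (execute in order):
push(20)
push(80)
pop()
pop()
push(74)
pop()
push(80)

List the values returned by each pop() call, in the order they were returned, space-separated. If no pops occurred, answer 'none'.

push(20): heap contents = [20]
push(80): heap contents = [20, 80]
pop() → 20: heap contents = [80]
pop() → 80: heap contents = []
push(74): heap contents = [74]
pop() → 74: heap contents = []
push(80): heap contents = [80]

Answer: 20 80 74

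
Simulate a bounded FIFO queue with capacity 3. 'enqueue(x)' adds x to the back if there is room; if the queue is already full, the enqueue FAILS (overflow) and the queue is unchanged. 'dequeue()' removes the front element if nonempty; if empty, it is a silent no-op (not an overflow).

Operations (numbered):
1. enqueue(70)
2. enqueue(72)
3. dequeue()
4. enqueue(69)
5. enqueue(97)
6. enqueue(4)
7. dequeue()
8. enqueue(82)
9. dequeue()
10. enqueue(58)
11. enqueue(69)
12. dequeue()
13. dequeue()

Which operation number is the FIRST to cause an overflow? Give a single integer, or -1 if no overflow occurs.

Answer: 6

Derivation:
1. enqueue(70): size=1
2. enqueue(72): size=2
3. dequeue(): size=1
4. enqueue(69): size=2
5. enqueue(97): size=3
6. enqueue(4): size=3=cap → OVERFLOW (fail)
7. dequeue(): size=2
8. enqueue(82): size=3
9. dequeue(): size=2
10. enqueue(58): size=3
11. enqueue(69): size=3=cap → OVERFLOW (fail)
12. dequeue(): size=2
13. dequeue(): size=1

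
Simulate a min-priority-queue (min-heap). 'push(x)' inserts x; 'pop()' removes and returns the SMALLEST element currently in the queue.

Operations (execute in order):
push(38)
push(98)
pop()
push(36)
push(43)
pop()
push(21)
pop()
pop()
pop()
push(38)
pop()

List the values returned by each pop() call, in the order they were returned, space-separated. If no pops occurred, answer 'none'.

Answer: 38 36 21 43 98 38

Derivation:
push(38): heap contents = [38]
push(98): heap contents = [38, 98]
pop() → 38: heap contents = [98]
push(36): heap contents = [36, 98]
push(43): heap contents = [36, 43, 98]
pop() → 36: heap contents = [43, 98]
push(21): heap contents = [21, 43, 98]
pop() → 21: heap contents = [43, 98]
pop() → 43: heap contents = [98]
pop() → 98: heap contents = []
push(38): heap contents = [38]
pop() → 38: heap contents = []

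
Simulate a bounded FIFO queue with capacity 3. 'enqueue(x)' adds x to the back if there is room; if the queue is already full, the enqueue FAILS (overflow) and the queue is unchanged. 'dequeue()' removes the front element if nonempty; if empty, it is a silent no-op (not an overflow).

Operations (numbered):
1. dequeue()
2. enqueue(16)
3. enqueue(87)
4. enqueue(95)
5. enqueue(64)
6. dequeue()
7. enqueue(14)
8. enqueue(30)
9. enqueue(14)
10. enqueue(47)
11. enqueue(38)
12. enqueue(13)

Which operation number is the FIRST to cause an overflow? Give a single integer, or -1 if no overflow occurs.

Answer: 5

Derivation:
1. dequeue(): empty, no-op, size=0
2. enqueue(16): size=1
3. enqueue(87): size=2
4. enqueue(95): size=3
5. enqueue(64): size=3=cap → OVERFLOW (fail)
6. dequeue(): size=2
7. enqueue(14): size=3
8. enqueue(30): size=3=cap → OVERFLOW (fail)
9. enqueue(14): size=3=cap → OVERFLOW (fail)
10. enqueue(47): size=3=cap → OVERFLOW (fail)
11. enqueue(38): size=3=cap → OVERFLOW (fail)
12. enqueue(13): size=3=cap → OVERFLOW (fail)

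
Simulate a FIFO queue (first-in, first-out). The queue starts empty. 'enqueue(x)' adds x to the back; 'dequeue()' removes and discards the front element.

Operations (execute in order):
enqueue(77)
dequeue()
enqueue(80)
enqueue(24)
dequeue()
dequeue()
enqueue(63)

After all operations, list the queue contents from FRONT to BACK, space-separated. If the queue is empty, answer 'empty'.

enqueue(77): [77]
dequeue(): []
enqueue(80): [80]
enqueue(24): [80, 24]
dequeue(): [24]
dequeue(): []
enqueue(63): [63]

Answer: 63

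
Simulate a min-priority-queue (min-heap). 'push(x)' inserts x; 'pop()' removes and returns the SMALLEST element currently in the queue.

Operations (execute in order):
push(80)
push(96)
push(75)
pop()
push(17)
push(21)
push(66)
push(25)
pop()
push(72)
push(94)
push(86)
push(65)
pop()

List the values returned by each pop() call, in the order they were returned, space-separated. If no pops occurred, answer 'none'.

push(80): heap contents = [80]
push(96): heap contents = [80, 96]
push(75): heap contents = [75, 80, 96]
pop() → 75: heap contents = [80, 96]
push(17): heap contents = [17, 80, 96]
push(21): heap contents = [17, 21, 80, 96]
push(66): heap contents = [17, 21, 66, 80, 96]
push(25): heap contents = [17, 21, 25, 66, 80, 96]
pop() → 17: heap contents = [21, 25, 66, 80, 96]
push(72): heap contents = [21, 25, 66, 72, 80, 96]
push(94): heap contents = [21, 25, 66, 72, 80, 94, 96]
push(86): heap contents = [21, 25, 66, 72, 80, 86, 94, 96]
push(65): heap contents = [21, 25, 65, 66, 72, 80, 86, 94, 96]
pop() → 21: heap contents = [25, 65, 66, 72, 80, 86, 94, 96]

Answer: 75 17 21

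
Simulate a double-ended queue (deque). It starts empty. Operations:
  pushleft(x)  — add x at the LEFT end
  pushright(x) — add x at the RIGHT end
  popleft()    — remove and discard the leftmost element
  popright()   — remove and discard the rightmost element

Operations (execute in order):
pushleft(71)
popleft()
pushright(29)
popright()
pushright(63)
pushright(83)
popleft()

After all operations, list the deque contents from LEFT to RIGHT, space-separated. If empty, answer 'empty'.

Answer: 83

Derivation:
pushleft(71): [71]
popleft(): []
pushright(29): [29]
popright(): []
pushright(63): [63]
pushright(83): [63, 83]
popleft(): [83]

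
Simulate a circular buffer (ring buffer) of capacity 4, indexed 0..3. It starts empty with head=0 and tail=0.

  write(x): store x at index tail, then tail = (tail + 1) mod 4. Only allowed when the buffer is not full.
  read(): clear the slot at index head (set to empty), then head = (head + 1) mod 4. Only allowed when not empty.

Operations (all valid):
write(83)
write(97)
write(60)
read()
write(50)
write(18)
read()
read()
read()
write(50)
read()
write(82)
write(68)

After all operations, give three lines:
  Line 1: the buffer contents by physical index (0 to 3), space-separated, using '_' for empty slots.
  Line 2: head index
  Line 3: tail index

write(83): buf=[83 _ _ _], head=0, tail=1, size=1
write(97): buf=[83 97 _ _], head=0, tail=2, size=2
write(60): buf=[83 97 60 _], head=0, tail=3, size=3
read(): buf=[_ 97 60 _], head=1, tail=3, size=2
write(50): buf=[_ 97 60 50], head=1, tail=0, size=3
write(18): buf=[18 97 60 50], head=1, tail=1, size=4
read(): buf=[18 _ 60 50], head=2, tail=1, size=3
read(): buf=[18 _ _ 50], head=3, tail=1, size=2
read(): buf=[18 _ _ _], head=0, tail=1, size=1
write(50): buf=[18 50 _ _], head=0, tail=2, size=2
read(): buf=[_ 50 _ _], head=1, tail=2, size=1
write(82): buf=[_ 50 82 _], head=1, tail=3, size=2
write(68): buf=[_ 50 82 68], head=1, tail=0, size=3

Answer: _ 50 82 68
1
0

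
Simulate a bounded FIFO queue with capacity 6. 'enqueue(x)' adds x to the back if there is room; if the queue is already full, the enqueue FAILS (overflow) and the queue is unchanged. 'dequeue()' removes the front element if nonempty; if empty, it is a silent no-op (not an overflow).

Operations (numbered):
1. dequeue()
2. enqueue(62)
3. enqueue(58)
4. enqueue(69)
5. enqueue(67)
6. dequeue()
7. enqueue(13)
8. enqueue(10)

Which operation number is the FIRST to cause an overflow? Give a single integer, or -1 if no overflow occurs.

Answer: -1

Derivation:
1. dequeue(): empty, no-op, size=0
2. enqueue(62): size=1
3. enqueue(58): size=2
4. enqueue(69): size=3
5. enqueue(67): size=4
6. dequeue(): size=3
7. enqueue(13): size=4
8. enqueue(10): size=5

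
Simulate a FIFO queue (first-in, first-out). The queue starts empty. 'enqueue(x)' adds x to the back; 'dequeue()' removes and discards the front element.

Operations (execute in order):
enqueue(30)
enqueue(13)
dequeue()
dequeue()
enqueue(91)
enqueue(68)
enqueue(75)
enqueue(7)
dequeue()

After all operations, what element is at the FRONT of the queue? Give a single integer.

Answer: 68

Derivation:
enqueue(30): queue = [30]
enqueue(13): queue = [30, 13]
dequeue(): queue = [13]
dequeue(): queue = []
enqueue(91): queue = [91]
enqueue(68): queue = [91, 68]
enqueue(75): queue = [91, 68, 75]
enqueue(7): queue = [91, 68, 75, 7]
dequeue(): queue = [68, 75, 7]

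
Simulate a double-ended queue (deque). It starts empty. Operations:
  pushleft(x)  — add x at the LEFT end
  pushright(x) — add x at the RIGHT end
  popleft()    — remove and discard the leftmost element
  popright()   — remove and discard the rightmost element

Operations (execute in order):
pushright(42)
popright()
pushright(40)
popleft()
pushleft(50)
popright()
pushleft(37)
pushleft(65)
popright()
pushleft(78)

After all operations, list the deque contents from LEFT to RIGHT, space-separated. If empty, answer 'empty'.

pushright(42): [42]
popright(): []
pushright(40): [40]
popleft(): []
pushleft(50): [50]
popright(): []
pushleft(37): [37]
pushleft(65): [65, 37]
popright(): [65]
pushleft(78): [78, 65]

Answer: 78 65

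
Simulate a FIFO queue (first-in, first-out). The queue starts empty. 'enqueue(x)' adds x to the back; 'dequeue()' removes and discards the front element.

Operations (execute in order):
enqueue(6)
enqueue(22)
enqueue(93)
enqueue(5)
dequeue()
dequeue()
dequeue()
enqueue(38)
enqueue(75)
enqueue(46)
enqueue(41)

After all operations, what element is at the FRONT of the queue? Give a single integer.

Answer: 5

Derivation:
enqueue(6): queue = [6]
enqueue(22): queue = [6, 22]
enqueue(93): queue = [6, 22, 93]
enqueue(5): queue = [6, 22, 93, 5]
dequeue(): queue = [22, 93, 5]
dequeue(): queue = [93, 5]
dequeue(): queue = [5]
enqueue(38): queue = [5, 38]
enqueue(75): queue = [5, 38, 75]
enqueue(46): queue = [5, 38, 75, 46]
enqueue(41): queue = [5, 38, 75, 46, 41]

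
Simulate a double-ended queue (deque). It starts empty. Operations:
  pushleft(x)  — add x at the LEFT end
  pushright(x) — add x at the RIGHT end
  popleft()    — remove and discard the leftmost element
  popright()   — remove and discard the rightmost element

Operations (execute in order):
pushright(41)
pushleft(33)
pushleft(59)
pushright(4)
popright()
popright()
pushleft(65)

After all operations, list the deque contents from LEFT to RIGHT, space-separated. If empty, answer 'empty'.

Answer: 65 59 33

Derivation:
pushright(41): [41]
pushleft(33): [33, 41]
pushleft(59): [59, 33, 41]
pushright(4): [59, 33, 41, 4]
popright(): [59, 33, 41]
popright(): [59, 33]
pushleft(65): [65, 59, 33]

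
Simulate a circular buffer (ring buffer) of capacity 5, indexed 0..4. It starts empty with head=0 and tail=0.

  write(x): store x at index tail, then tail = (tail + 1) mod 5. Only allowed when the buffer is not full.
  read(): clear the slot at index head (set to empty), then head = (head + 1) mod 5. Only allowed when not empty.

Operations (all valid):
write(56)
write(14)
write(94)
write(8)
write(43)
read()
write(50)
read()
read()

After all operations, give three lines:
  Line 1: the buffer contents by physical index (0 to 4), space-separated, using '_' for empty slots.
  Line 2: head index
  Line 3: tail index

Answer: 50 _ _ 8 43
3
1

Derivation:
write(56): buf=[56 _ _ _ _], head=0, tail=1, size=1
write(14): buf=[56 14 _ _ _], head=0, tail=2, size=2
write(94): buf=[56 14 94 _ _], head=0, tail=3, size=3
write(8): buf=[56 14 94 8 _], head=0, tail=4, size=4
write(43): buf=[56 14 94 8 43], head=0, tail=0, size=5
read(): buf=[_ 14 94 8 43], head=1, tail=0, size=4
write(50): buf=[50 14 94 8 43], head=1, tail=1, size=5
read(): buf=[50 _ 94 8 43], head=2, tail=1, size=4
read(): buf=[50 _ _ 8 43], head=3, tail=1, size=3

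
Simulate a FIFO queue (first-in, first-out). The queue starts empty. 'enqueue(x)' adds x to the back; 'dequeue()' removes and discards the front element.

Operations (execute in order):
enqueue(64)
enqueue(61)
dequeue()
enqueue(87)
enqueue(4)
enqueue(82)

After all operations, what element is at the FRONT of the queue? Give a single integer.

Answer: 61

Derivation:
enqueue(64): queue = [64]
enqueue(61): queue = [64, 61]
dequeue(): queue = [61]
enqueue(87): queue = [61, 87]
enqueue(4): queue = [61, 87, 4]
enqueue(82): queue = [61, 87, 4, 82]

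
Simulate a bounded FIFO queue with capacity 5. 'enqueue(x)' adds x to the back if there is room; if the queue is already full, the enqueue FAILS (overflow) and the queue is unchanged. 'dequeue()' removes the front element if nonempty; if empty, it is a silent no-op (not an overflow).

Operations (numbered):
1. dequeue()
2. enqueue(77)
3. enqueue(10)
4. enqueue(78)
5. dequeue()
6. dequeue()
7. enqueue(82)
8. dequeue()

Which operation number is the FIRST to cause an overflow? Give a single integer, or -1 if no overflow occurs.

1. dequeue(): empty, no-op, size=0
2. enqueue(77): size=1
3. enqueue(10): size=2
4. enqueue(78): size=3
5. dequeue(): size=2
6. dequeue(): size=1
7. enqueue(82): size=2
8. dequeue(): size=1

Answer: -1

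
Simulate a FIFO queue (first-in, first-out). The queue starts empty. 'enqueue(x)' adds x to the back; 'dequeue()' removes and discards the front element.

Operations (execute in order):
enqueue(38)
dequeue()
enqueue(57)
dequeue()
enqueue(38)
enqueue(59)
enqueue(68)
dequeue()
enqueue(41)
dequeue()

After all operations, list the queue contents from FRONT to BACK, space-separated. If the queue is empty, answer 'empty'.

Answer: 68 41

Derivation:
enqueue(38): [38]
dequeue(): []
enqueue(57): [57]
dequeue(): []
enqueue(38): [38]
enqueue(59): [38, 59]
enqueue(68): [38, 59, 68]
dequeue(): [59, 68]
enqueue(41): [59, 68, 41]
dequeue(): [68, 41]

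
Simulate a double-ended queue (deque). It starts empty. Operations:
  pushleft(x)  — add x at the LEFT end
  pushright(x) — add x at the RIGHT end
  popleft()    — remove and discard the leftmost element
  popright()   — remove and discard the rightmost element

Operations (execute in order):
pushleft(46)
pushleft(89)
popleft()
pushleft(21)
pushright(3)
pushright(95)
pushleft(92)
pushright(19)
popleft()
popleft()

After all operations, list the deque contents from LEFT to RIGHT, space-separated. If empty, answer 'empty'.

pushleft(46): [46]
pushleft(89): [89, 46]
popleft(): [46]
pushleft(21): [21, 46]
pushright(3): [21, 46, 3]
pushright(95): [21, 46, 3, 95]
pushleft(92): [92, 21, 46, 3, 95]
pushright(19): [92, 21, 46, 3, 95, 19]
popleft(): [21, 46, 3, 95, 19]
popleft(): [46, 3, 95, 19]

Answer: 46 3 95 19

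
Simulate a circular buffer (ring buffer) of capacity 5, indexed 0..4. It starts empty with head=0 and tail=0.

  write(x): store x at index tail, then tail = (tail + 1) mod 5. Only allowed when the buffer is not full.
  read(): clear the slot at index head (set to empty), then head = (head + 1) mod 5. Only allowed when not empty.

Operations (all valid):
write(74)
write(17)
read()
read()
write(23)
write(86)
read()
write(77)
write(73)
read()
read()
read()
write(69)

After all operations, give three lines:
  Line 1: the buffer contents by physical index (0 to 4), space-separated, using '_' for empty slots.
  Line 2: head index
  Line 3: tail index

write(74): buf=[74 _ _ _ _], head=0, tail=1, size=1
write(17): buf=[74 17 _ _ _], head=0, tail=2, size=2
read(): buf=[_ 17 _ _ _], head=1, tail=2, size=1
read(): buf=[_ _ _ _ _], head=2, tail=2, size=0
write(23): buf=[_ _ 23 _ _], head=2, tail=3, size=1
write(86): buf=[_ _ 23 86 _], head=2, tail=4, size=2
read(): buf=[_ _ _ 86 _], head=3, tail=4, size=1
write(77): buf=[_ _ _ 86 77], head=3, tail=0, size=2
write(73): buf=[73 _ _ 86 77], head=3, tail=1, size=3
read(): buf=[73 _ _ _ 77], head=4, tail=1, size=2
read(): buf=[73 _ _ _ _], head=0, tail=1, size=1
read(): buf=[_ _ _ _ _], head=1, tail=1, size=0
write(69): buf=[_ 69 _ _ _], head=1, tail=2, size=1

Answer: _ 69 _ _ _
1
2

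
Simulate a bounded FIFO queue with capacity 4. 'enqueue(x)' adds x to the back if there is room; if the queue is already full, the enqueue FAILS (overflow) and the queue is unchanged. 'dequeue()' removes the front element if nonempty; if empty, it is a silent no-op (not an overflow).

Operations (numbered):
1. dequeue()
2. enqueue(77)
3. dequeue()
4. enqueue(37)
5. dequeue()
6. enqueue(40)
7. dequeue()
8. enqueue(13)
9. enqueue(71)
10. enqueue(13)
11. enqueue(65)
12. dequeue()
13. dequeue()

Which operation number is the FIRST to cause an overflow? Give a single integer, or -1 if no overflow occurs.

1. dequeue(): empty, no-op, size=0
2. enqueue(77): size=1
3. dequeue(): size=0
4. enqueue(37): size=1
5. dequeue(): size=0
6. enqueue(40): size=1
7. dequeue(): size=0
8. enqueue(13): size=1
9. enqueue(71): size=2
10. enqueue(13): size=3
11. enqueue(65): size=4
12. dequeue(): size=3
13. dequeue(): size=2

Answer: -1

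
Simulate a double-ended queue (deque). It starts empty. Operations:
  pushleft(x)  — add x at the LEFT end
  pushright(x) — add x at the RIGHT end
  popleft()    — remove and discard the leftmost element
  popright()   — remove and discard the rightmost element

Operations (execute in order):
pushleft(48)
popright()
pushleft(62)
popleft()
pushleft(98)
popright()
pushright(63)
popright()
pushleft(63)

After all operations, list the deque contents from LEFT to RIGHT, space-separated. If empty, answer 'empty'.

pushleft(48): [48]
popright(): []
pushleft(62): [62]
popleft(): []
pushleft(98): [98]
popright(): []
pushright(63): [63]
popright(): []
pushleft(63): [63]

Answer: 63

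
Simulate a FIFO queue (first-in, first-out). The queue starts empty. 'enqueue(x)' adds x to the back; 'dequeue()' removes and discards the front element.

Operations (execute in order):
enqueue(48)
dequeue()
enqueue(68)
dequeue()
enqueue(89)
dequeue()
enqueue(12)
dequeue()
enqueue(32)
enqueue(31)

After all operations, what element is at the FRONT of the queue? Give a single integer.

Answer: 32

Derivation:
enqueue(48): queue = [48]
dequeue(): queue = []
enqueue(68): queue = [68]
dequeue(): queue = []
enqueue(89): queue = [89]
dequeue(): queue = []
enqueue(12): queue = [12]
dequeue(): queue = []
enqueue(32): queue = [32]
enqueue(31): queue = [32, 31]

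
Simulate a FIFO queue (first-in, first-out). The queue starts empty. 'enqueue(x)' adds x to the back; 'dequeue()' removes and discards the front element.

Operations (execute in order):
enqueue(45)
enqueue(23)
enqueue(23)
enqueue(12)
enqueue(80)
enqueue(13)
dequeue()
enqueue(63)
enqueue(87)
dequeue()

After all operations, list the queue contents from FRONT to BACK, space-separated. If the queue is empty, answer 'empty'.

enqueue(45): [45]
enqueue(23): [45, 23]
enqueue(23): [45, 23, 23]
enqueue(12): [45, 23, 23, 12]
enqueue(80): [45, 23, 23, 12, 80]
enqueue(13): [45, 23, 23, 12, 80, 13]
dequeue(): [23, 23, 12, 80, 13]
enqueue(63): [23, 23, 12, 80, 13, 63]
enqueue(87): [23, 23, 12, 80, 13, 63, 87]
dequeue(): [23, 12, 80, 13, 63, 87]

Answer: 23 12 80 13 63 87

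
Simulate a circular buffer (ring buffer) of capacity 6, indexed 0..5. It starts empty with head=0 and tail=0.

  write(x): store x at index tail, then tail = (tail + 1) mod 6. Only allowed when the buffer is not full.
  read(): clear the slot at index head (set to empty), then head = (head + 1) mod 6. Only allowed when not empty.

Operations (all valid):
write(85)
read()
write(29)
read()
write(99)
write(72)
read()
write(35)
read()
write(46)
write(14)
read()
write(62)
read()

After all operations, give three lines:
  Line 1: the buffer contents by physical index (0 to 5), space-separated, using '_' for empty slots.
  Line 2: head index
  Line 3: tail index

write(85): buf=[85 _ _ _ _ _], head=0, tail=1, size=1
read(): buf=[_ _ _ _ _ _], head=1, tail=1, size=0
write(29): buf=[_ 29 _ _ _ _], head=1, tail=2, size=1
read(): buf=[_ _ _ _ _ _], head=2, tail=2, size=0
write(99): buf=[_ _ 99 _ _ _], head=2, tail=3, size=1
write(72): buf=[_ _ 99 72 _ _], head=2, tail=4, size=2
read(): buf=[_ _ _ 72 _ _], head=3, tail=4, size=1
write(35): buf=[_ _ _ 72 35 _], head=3, tail=5, size=2
read(): buf=[_ _ _ _ 35 _], head=4, tail=5, size=1
write(46): buf=[_ _ _ _ 35 46], head=4, tail=0, size=2
write(14): buf=[14 _ _ _ 35 46], head=4, tail=1, size=3
read(): buf=[14 _ _ _ _ 46], head=5, tail=1, size=2
write(62): buf=[14 62 _ _ _ 46], head=5, tail=2, size=3
read(): buf=[14 62 _ _ _ _], head=0, tail=2, size=2

Answer: 14 62 _ _ _ _
0
2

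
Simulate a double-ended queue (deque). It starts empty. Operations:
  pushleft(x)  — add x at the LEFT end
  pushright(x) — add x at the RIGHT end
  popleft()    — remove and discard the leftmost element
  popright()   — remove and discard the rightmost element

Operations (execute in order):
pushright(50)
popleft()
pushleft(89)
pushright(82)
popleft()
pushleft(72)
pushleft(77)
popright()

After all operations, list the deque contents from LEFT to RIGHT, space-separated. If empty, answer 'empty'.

pushright(50): [50]
popleft(): []
pushleft(89): [89]
pushright(82): [89, 82]
popleft(): [82]
pushleft(72): [72, 82]
pushleft(77): [77, 72, 82]
popright(): [77, 72]

Answer: 77 72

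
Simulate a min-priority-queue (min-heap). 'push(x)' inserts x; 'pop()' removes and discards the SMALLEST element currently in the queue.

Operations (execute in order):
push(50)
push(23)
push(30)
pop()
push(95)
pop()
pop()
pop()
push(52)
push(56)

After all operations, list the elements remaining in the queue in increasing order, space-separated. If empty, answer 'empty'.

push(50): heap contents = [50]
push(23): heap contents = [23, 50]
push(30): heap contents = [23, 30, 50]
pop() → 23: heap contents = [30, 50]
push(95): heap contents = [30, 50, 95]
pop() → 30: heap contents = [50, 95]
pop() → 50: heap contents = [95]
pop() → 95: heap contents = []
push(52): heap contents = [52]
push(56): heap contents = [52, 56]

Answer: 52 56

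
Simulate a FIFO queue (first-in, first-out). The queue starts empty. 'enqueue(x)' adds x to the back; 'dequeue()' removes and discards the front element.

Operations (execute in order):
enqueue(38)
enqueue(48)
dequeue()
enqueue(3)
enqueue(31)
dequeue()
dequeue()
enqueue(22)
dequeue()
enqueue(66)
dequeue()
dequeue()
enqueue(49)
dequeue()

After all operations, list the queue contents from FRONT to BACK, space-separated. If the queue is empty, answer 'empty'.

Answer: empty

Derivation:
enqueue(38): [38]
enqueue(48): [38, 48]
dequeue(): [48]
enqueue(3): [48, 3]
enqueue(31): [48, 3, 31]
dequeue(): [3, 31]
dequeue(): [31]
enqueue(22): [31, 22]
dequeue(): [22]
enqueue(66): [22, 66]
dequeue(): [66]
dequeue(): []
enqueue(49): [49]
dequeue(): []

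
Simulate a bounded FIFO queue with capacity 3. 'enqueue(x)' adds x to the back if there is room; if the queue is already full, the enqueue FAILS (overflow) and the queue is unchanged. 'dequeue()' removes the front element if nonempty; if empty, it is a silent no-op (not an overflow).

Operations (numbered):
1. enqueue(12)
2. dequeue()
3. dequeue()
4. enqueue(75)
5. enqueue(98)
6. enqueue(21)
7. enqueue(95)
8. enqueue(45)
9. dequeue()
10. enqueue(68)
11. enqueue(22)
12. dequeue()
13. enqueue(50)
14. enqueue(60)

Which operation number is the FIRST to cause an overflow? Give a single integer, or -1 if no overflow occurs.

Answer: 7

Derivation:
1. enqueue(12): size=1
2. dequeue(): size=0
3. dequeue(): empty, no-op, size=0
4. enqueue(75): size=1
5. enqueue(98): size=2
6. enqueue(21): size=3
7. enqueue(95): size=3=cap → OVERFLOW (fail)
8. enqueue(45): size=3=cap → OVERFLOW (fail)
9. dequeue(): size=2
10. enqueue(68): size=3
11. enqueue(22): size=3=cap → OVERFLOW (fail)
12. dequeue(): size=2
13. enqueue(50): size=3
14. enqueue(60): size=3=cap → OVERFLOW (fail)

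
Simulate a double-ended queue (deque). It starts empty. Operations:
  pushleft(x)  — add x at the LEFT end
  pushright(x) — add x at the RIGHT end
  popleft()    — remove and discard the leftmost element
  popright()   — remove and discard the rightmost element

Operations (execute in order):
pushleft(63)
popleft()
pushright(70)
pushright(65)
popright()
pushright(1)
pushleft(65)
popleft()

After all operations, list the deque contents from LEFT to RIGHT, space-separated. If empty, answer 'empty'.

pushleft(63): [63]
popleft(): []
pushright(70): [70]
pushright(65): [70, 65]
popright(): [70]
pushright(1): [70, 1]
pushleft(65): [65, 70, 1]
popleft(): [70, 1]

Answer: 70 1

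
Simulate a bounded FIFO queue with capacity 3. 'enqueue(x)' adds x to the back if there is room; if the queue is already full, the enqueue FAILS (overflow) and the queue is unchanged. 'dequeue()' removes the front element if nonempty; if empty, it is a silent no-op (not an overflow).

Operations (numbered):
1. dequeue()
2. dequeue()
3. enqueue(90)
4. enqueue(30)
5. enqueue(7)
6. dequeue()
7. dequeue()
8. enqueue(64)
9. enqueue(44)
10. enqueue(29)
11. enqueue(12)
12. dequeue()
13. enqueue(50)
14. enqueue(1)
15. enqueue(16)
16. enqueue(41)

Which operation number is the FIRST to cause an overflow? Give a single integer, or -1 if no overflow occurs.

Answer: 10

Derivation:
1. dequeue(): empty, no-op, size=0
2. dequeue(): empty, no-op, size=0
3. enqueue(90): size=1
4. enqueue(30): size=2
5. enqueue(7): size=3
6. dequeue(): size=2
7. dequeue(): size=1
8. enqueue(64): size=2
9. enqueue(44): size=3
10. enqueue(29): size=3=cap → OVERFLOW (fail)
11. enqueue(12): size=3=cap → OVERFLOW (fail)
12. dequeue(): size=2
13. enqueue(50): size=3
14. enqueue(1): size=3=cap → OVERFLOW (fail)
15. enqueue(16): size=3=cap → OVERFLOW (fail)
16. enqueue(41): size=3=cap → OVERFLOW (fail)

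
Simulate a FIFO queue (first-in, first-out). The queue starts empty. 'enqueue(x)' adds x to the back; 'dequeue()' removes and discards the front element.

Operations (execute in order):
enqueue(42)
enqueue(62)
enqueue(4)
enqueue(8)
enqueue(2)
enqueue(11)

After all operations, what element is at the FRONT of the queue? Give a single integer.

enqueue(42): queue = [42]
enqueue(62): queue = [42, 62]
enqueue(4): queue = [42, 62, 4]
enqueue(8): queue = [42, 62, 4, 8]
enqueue(2): queue = [42, 62, 4, 8, 2]
enqueue(11): queue = [42, 62, 4, 8, 2, 11]

Answer: 42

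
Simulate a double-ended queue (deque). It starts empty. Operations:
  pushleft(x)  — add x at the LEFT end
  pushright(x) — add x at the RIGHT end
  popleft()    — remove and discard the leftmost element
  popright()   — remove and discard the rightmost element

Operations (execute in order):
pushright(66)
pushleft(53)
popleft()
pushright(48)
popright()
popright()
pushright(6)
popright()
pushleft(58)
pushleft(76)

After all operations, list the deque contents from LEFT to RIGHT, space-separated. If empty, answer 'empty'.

pushright(66): [66]
pushleft(53): [53, 66]
popleft(): [66]
pushright(48): [66, 48]
popright(): [66]
popright(): []
pushright(6): [6]
popright(): []
pushleft(58): [58]
pushleft(76): [76, 58]

Answer: 76 58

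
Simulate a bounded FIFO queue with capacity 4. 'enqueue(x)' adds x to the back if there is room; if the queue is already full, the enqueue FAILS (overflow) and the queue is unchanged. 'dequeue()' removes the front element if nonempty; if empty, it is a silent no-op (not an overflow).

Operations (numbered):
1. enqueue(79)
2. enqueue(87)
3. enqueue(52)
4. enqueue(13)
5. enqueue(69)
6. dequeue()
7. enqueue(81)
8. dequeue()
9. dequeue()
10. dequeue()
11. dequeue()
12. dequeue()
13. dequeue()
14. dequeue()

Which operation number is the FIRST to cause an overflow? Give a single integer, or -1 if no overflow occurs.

1. enqueue(79): size=1
2. enqueue(87): size=2
3. enqueue(52): size=3
4. enqueue(13): size=4
5. enqueue(69): size=4=cap → OVERFLOW (fail)
6. dequeue(): size=3
7. enqueue(81): size=4
8. dequeue(): size=3
9. dequeue(): size=2
10. dequeue(): size=1
11. dequeue(): size=0
12. dequeue(): empty, no-op, size=0
13. dequeue(): empty, no-op, size=0
14. dequeue(): empty, no-op, size=0

Answer: 5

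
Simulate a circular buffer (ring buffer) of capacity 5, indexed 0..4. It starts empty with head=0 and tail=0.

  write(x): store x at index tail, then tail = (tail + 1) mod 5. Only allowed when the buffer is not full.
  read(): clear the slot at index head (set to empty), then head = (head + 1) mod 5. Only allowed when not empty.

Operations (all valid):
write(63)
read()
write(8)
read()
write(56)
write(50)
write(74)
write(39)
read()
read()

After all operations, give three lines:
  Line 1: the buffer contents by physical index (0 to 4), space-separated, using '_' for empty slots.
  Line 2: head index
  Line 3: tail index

Answer: 39 _ _ _ 74
4
1

Derivation:
write(63): buf=[63 _ _ _ _], head=0, tail=1, size=1
read(): buf=[_ _ _ _ _], head=1, tail=1, size=0
write(8): buf=[_ 8 _ _ _], head=1, tail=2, size=1
read(): buf=[_ _ _ _ _], head=2, tail=2, size=0
write(56): buf=[_ _ 56 _ _], head=2, tail=3, size=1
write(50): buf=[_ _ 56 50 _], head=2, tail=4, size=2
write(74): buf=[_ _ 56 50 74], head=2, tail=0, size=3
write(39): buf=[39 _ 56 50 74], head=2, tail=1, size=4
read(): buf=[39 _ _ 50 74], head=3, tail=1, size=3
read(): buf=[39 _ _ _ 74], head=4, tail=1, size=2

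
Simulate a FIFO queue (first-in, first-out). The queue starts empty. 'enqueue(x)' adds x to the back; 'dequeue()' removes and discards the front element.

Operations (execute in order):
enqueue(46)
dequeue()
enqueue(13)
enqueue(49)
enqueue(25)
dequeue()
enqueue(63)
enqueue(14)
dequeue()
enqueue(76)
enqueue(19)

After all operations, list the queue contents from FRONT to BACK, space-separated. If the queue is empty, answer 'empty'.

enqueue(46): [46]
dequeue(): []
enqueue(13): [13]
enqueue(49): [13, 49]
enqueue(25): [13, 49, 25]
dequeue(): [49, 25]
enqueue(63): [49, 25, 63]
enqueue(14): [49, 25, 63, 14]
dequeue(): [25, 63, 14]
enqueue(76): [25, 63, 14, 76]
enqueue(19): [25, 63, 14, 76, 19]

Answer: 25 63 14 76 19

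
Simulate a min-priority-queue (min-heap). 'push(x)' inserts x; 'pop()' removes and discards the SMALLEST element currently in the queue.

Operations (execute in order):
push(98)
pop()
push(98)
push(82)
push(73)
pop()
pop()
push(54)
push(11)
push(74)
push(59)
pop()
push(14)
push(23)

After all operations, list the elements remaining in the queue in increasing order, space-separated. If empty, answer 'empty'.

push(98): heap contents = [98]
pop() → 98: heap contents = []
push(98): heap contents = [98]
push(82): heap contents = [82, 98]
push(73): heap contents = [73, 82, 98]
pop() → 73: heap contents = [82, 98]
pop() → 82: heap contents = [98]
push(54): heap contents = [54, 98]
push(11): heap contents = [11, 54, 98]
push(74): heap contents = [11, 54, 74, 98]
push(59): heap contents = [11, 54, 59, 74, 98]
pop() → 11: heap contents = [54, 59, 74, 98]
push(14): heap contents = [14, 54, 59, 74, 98]
push(23): heap contents = [14, 23, 54, 59, 74, 98]

Answer: 14 23 54 59 74 98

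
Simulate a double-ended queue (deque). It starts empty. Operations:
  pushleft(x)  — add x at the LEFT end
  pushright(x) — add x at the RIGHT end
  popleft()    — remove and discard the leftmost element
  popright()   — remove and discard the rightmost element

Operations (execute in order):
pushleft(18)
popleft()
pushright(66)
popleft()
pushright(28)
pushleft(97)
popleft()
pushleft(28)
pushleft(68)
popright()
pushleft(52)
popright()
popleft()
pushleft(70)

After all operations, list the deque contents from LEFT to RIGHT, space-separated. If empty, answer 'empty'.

Answer: 70 68

Derivation:
pushleft(18): [18]
popleft(): []
pushright(66): [66]
popleft(): []
pushright(28): [28]
pushleft(97): [97, 28]
popleft(): [28]
pushleft(28): [28, 28]
pushleft(68): [68, 28, 28]
popright(): [68, 28]
pushleft(52): [52, 68, 28]
popright(): [52, 68]
popleft(): [68]
pushleft(70): [70, 68]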